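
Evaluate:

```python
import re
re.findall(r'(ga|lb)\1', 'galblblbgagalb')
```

['lb', 'ga']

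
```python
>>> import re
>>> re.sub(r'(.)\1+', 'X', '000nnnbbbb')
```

'XXX'

A backreference is literal: `\1` must see the identical characters the first group matched.
Matches: at [0:3] → '000'; at [3:6] → 'nnn'; at [6:10] → 'bbbb'.
Every occurrence is swapped for 'X'.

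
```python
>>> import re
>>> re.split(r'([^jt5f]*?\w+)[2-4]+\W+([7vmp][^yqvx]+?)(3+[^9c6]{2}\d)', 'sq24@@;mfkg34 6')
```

['', 'sq2', 'mfkg', '34 6', '']

`re.split` interleaves the captured-group text with the surrounding fragments.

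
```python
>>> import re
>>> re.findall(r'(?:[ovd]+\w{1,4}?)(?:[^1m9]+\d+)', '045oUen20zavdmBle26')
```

['oUen20', 'vdmBle26']

Pattern: one or more of one of [ovd], then 1 to 4 of a word character (lazy) (non-capturing group); then one or more of any character except [1m9], then one or more of a digit (non-capturing group).
Matches: at [3:9] → 'oUen20'; at [11:19] → 'vdmBle26'.
Since nothing is captured, `findall` lists the 2 matched substrings directly.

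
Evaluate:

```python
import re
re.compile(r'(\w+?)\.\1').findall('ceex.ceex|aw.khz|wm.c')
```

['ceex']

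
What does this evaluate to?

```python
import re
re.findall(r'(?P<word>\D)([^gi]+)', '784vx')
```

[('v', 'x')]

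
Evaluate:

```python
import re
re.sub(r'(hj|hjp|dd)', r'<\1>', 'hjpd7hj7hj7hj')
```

'<hj>pd7<hj>7<hj>7<hj>'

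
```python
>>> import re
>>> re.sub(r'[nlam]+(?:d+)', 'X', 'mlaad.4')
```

Pattern: one or more of one of [nlam]; then one or more of a literal 'd' (non-capturing group).
Matches: at [0:5] → 'mlaad'.
Each match is replaced by 'X'.

'X.4'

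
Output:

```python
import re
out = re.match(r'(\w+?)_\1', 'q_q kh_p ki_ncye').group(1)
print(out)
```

q

The backreference `\1` re-matches whatever the first group consumed, character for character.
`re.match` only tries the pattern at the start of the string.
The match spans [0:3] → 'q_q'.
Captured: group 1 = 'q'.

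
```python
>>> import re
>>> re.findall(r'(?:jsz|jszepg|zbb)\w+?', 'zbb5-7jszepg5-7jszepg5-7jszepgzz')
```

['zbb5', 'jsze', 'jsze', 'jsze']

The regex engine tests alternatives in the order written; an earlier branch that matches wins even if a later one would match more.
Scanning left to right: at [0:4] → 'zbb5'; at [6:10] → 'jsze'; at [15:19] → 'jsze'; at [24:28] → 'jsze'.
No capturing groups, so `findall` returns the 4 full match strings.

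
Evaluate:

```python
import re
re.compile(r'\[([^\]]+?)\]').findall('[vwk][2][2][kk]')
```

Matches: at [0:5] match '[vwk]', group 1 = 'vwk'; at [5:8] match '[2]', group 1 = '2'; at [8:11] match '[2]', group 1 = '2'; at [11:15] match '[kk]', group 1 = 'kk'.
`findall` collects group 1 from each match (4 total).

['vwk', '2', '2', 'kk']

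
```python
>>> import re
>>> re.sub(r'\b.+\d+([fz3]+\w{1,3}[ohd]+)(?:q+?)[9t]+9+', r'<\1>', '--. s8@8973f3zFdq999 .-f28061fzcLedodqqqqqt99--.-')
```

'--. <fzcLedod>--.-'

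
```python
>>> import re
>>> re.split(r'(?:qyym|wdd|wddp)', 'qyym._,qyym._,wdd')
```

['', '._,', '._,', '']

Matches to split on: at [0:4] → 'qyym'; at [7:11] → 'qyym'; at [14:17] → 'wdd'.
The string is cut at each match, leaving 4 pieces.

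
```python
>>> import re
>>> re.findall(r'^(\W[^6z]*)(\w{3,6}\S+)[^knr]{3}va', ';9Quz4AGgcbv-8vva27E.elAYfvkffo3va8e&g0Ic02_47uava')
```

The pattern matches anchored at the start of the string; then a non-word character, then zero or more of any character except [6z] (captured); then 3 to 6 of a word character, then one or more of a non-whitespace character (captured); then exactly 3 of any character except [knr], then the literal 'va'.
Matches: at [0:50] match ';9Quz4AGgcbv-8vva27E.elAYfvkffo3va8e&g0Ic02_47uava', groups = (';9Qu', 'z4AGgcbv-8vva27E.elAYfvkffo3va8e&g0Ic02_4').
`findall` packs the 2 group values into a tuple for every match.

[(';9Qu', 'z4AGgcbv-8vva27E.elAYfvkffo3va8e&g0Ic02_4')]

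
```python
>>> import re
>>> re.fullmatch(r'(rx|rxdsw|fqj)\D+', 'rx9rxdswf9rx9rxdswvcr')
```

None

`re.fullmatch` requires the pattern to consume the entire string.
Here the string isn't matched end-to-end, so the call returns None.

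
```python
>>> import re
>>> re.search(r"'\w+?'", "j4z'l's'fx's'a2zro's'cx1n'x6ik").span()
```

(3, 6)

Unlike `match`, `search` isn't anchored — it looks for the pattern anywhere in the string.
The match spans [3:6] → "'l'".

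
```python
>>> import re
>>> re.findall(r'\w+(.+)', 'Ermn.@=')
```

['.@=']

The pattern matches one or more of a word character; then one or more of any character (captured).
Walking the string: at [0:7] match 'Ermn.@=', group 1 = '.@='.
With a single group, `findall` returns only what that group captured — 1 item.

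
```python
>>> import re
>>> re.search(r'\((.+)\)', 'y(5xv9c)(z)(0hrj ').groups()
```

('5xv9c)(z',)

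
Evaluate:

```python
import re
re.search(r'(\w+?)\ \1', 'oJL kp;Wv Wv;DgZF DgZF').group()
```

The backreference `\1` re-matches whatever the first group consumed, character for character.
`search` walks the string left to right and returns the first match it finds.
The match spans [7:12] → 'Wv Wv'.
Captured: group 1 = 'Wv'.

'Wv Wv'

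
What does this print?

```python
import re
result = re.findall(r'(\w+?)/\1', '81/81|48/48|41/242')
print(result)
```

['81', '48']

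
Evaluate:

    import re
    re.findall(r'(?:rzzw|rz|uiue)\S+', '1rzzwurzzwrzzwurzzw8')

['rzzwurzzwrzzwurzzw8']

Scanning left to right: at [1:20] → 'rzzwurzzwrzzwurzzw8'.
Since nothing is captured, `findall` lists the 1 matched substring directly.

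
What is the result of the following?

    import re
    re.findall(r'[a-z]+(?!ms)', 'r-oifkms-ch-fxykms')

Because the assertion is negative and zero-width, positions next to the forbidden text are skipped.
Matches: at [0:1] → 'r'; at [2:8] → 'oifkms'; at [9:11] → 'ch'; at [12:18] → 'fxykms'.
Since nothing is captured, `findall` lists the 4 matched substrings directly.

['r', 'oifkms', 'ch', 'fxykms']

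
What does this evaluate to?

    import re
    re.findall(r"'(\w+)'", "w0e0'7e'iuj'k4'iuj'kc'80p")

Because there's exactly one group, `findall` drops the full match and keeps group 1 from each hit.

['7e', 'k4', 'kc']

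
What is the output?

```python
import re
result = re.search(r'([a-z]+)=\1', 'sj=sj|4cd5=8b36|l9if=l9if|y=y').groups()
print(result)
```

`\1` has to match the exact text group 1 already captured.
`re.search` tries every starting position until one works.
The match spans [0:5] → 'sj=sj'.
Captured: group 1 = 'sj'.

('sj',)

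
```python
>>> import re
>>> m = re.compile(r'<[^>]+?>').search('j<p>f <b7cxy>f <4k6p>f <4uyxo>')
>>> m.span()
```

(1, 4)

The match spans [1:4] → '<p>'.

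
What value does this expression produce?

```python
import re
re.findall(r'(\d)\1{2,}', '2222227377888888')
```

`\1` is not a pattern — it's the concrete string captured by group 1, re-applied verbatim.
Walking the string: at [0:6] match '222222', group 1 = '2'; at [10:16] match '888888', group 1 = '8'.
Because there's exactly one group, `findall` drops the full match and keeps group 1 from each hit.

['2', '8']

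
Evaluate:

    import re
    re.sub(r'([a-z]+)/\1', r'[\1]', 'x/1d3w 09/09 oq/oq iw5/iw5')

'x/1d3w 09/09 [oq] iw5/iw5'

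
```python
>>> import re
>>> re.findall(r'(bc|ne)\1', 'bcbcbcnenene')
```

['bc', 'ne']

`\1` is not a pattern — it's the concrete string captured by group 1, re-applied verbatim.
Because there's exactly one group, `findall` drops the full match and keeps group 1 from each hit.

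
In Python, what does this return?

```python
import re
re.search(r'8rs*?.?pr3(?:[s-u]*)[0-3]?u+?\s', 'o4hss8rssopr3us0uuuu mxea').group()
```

'8rssopr3us0uuuu '

The pattern matches the literal '8r', then zero or more of the literal 's' (lazy); then optionally any character, then the literal 'pr3'; then zero or more of a character in [s-u] (non-capturing group); then optionally a character in [0-3]; then one or more of the literal 'u' (lazy), then whitespace.
The match spans [5:21] → '8rssopr3us0uuuu '.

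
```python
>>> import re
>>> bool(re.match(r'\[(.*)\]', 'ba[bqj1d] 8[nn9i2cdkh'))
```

False

`re.match` won't scan ahead — the pattern has to work from the very first character.
Here the string doesn't start with a match, so the call returns None, and `bool(None)` is False.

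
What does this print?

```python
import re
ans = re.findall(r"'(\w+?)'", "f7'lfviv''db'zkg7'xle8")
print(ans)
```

Walking the string: at [2:9] match "'lfviv'", group 1 = 'lfviv'; at [9:13] match "'db'", group 1 = 'db'.
With a single group, `findall` returns only what that group captured — 2 items.

['lfviv', 'db']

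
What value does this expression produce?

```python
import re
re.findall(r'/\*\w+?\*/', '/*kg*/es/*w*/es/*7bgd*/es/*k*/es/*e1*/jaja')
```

['/*kg*/', '/*w*/', '/*7bgd*/', '/*k*/', '/*e1*/']

`findall` yields the raw match text (5 of them) because the pattern has no groups.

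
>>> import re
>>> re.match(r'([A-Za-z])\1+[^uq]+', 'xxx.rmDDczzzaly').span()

(0, 15)

`re.match` won't scan ahead — the pattern has to work from the very first character.
The match spans [0:15] → 'xxx.rmDDczzzaly'.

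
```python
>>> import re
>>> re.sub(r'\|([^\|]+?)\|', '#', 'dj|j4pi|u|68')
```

'dj#u|68'

Matches: at [2:8] → '|j4pi|'.
Each match is replaced by '#'.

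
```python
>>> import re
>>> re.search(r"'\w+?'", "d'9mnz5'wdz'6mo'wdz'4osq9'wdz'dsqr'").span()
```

(1, 8)

The match spans [1:8] → "'9mnz5'".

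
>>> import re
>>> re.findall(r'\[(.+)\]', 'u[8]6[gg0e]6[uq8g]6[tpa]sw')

Matches: at [1:24] match '[8]6[gg0e]6[uq8g]6[tpa]', group 1 = '8]6[gg0e]6[uq8g]6[tpa'.
Because there's exactly one group, `findall` drops the full match and keeps group 1 from the one hit.

['8]6[gg0e]6[uq8g]6[tpa']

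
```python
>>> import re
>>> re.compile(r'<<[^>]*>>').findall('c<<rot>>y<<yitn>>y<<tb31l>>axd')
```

Matches: at [1:8] → '<<rot>>'; at [9:17] → '<<yitn>>'; at [18:27] → '<<tb31l>>'.
`findall` yields the raw match text (3 of them) because the pattern has no groups.

['<<rot>>', '<<yitn>>', '<<tb31l>>']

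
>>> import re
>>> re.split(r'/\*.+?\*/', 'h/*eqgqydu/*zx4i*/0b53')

['h', '0b53']

Matches to split on: at [1:18] → '/*eqgqydu/*zx4i*/'.
Each match becomes a cut point; 2 segments remain.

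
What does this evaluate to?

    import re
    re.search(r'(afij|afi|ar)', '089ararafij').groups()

`re.search` scans for the first position where the pattern succeeds.
The match spans [3:5] → 'ar'.
Captured: group 1 = 'ar'.

('ar',)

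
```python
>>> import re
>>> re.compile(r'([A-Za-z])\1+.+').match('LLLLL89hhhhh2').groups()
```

('L',)

A backreference is literal: `\1` must see the identical characters the first group matched.
`match` is anchored at position 0; if the pattern doesn't fit there, it returns None.
The match spans [0:13] → 'LLLLL89hhhhh2'.
Captured: group 1 = 'L'.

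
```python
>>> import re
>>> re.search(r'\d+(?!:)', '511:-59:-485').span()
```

(0, 2)

The negative lookaround is zero-width — it rules out positions where the adjacent text would match, without consuming anything.
The match spans [0:2] → '51'.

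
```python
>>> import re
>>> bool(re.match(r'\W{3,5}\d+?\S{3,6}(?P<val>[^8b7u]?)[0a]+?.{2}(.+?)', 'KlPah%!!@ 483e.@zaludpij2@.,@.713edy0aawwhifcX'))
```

False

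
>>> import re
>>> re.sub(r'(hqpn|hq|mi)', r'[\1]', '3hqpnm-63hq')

Branches in `(...|...)` are attempted left-to-right; the first branch that allows the whole pattern to succeed is taken.
The replacement refers to a captured group, so each match is rewritten using its own captured text.

'3[hqpn]m-63[hq]'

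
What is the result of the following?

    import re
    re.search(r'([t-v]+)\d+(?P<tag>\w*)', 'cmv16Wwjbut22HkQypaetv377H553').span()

Pattern: one or more of a character in [t-v] (captured); then one or more of a digit; then zero or more of a word character (captured as 'tag').
`search` walks the string left to right and returns the first match it finds.
The match spans [2:29] → 'v16Wwjbut22HkQypaetv377H553'.
Captured: group 1 = 'v', group 2 = 'Wwjbut22HkQypaetv377H553'.

(2, 29)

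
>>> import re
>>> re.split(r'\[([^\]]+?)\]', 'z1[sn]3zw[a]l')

['z1', 'sn', '3zw', 'a', 'l']

Matches to split on: at [2:6] → '[sn]'; at [9:12] → '[a]'.
The group in the pattern means `split` returns the separators' captures alongside the pieces.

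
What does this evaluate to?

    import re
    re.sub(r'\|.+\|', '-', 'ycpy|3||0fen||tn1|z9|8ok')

Matches: at [4:21] → '|3||0fen||tn1|z9|'.
`sub` substitutes '-' at each match site.

'ycpy-8ok'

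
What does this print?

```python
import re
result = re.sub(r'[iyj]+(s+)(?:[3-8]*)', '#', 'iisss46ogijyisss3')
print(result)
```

#og#

This matches one or more of one of [iyj]; then one or more of a literal 's' (captured); then zero or more of a character in [3-8] (non-capturing group).
Matches: at [0:7] → 'iisss46'; at [9:17] → 'ijyisss3'.
`sub` substitutes '#' at each match site.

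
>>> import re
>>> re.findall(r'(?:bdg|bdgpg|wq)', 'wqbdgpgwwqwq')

`|` is ordered: at each position the engine commits to the first alternative that works.
Scanning left to right: at [0:2] → 'wq'; at [2:5] → 'bdg'; at [8:10] → 'wq'; at [10:12] → 'wq'.
Since nothing is captured, `findall` lists the 4 matched substrings directly.

['wq', 'bdg', 'wq', 'wq']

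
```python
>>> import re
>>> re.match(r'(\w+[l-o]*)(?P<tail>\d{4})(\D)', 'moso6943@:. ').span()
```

(0, 9)

Pattern: one or more of a word character, then zero or more of a character in [l-o] (captured); then exactly 4 of a digit (captured as 'tail'); then a non-digit (captured).
`re.match` only tries the pattern at the start of the string.
The match spans [0:9] → 'moso6943@'.
Captured: group 1 = 'moso', group 2 = '6943', group 3 = '@'.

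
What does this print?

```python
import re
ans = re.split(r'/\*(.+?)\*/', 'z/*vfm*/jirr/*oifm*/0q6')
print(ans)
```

['z', 'vfm', 'jirr', 'oifm', '0q6']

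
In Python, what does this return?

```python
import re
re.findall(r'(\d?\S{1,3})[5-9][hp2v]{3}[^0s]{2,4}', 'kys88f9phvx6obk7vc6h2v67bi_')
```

['88f', '7vc']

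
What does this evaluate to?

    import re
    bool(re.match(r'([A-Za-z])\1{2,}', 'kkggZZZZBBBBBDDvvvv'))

False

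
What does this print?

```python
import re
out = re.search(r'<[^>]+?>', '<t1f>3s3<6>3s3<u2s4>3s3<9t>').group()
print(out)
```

<t1f>

The match spans [0:5] → '<t1f>'.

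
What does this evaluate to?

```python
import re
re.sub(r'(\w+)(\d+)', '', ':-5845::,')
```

':-::,'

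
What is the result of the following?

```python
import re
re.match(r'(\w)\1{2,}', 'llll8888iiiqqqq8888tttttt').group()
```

`\1` has to match the exact text group 1 already captured.
With `match`, the pattern is implicitly anchored at the beginning.
The match spans [0:4] → 'llll'.
Captured: group 1 = 'l'.

'llll'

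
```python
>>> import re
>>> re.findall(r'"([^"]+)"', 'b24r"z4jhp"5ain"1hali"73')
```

Matches: at [4:11] match '"z4jhp"', group 1 = 'z4jhp'; at [15:22] match '"1hali"', group 1 = '1hali'.
With a single group, `findall` returns only what that group captured — 2 items.

['z4jhp', '1hali']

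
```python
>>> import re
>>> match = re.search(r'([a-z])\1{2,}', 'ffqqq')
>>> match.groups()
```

`\1` is not a pattern — it's the concrete string captured by group 1, re-applied verbatim.
`search` walks the string left to right and returns the first match it finds.
The match spans [2:5] → 'qqq'.
Captured: group 1 = 'q'.

('q',)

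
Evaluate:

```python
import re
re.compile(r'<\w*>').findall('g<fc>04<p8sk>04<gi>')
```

['<fc>', '<p8sk>', '<gi>']

With no groups in the pattern, `findall` gives back each whole match — 3 here.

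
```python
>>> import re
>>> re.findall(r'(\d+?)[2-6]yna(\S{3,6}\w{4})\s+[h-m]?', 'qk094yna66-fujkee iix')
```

[('09', '66-fujkee')]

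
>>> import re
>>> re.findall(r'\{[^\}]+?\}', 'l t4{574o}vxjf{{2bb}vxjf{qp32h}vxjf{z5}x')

Walking the string: at [4:10] → '{574o}'; at [14:20] → '{{2bb}'; at [24:31] → '{qp32h}'; at [35:39] → '{z5}'.
With no groups in the pattern, `findall` gives back each whole match — 4 here.

['{574o}', '{{2bb}', '{qp32h}', '{z5}']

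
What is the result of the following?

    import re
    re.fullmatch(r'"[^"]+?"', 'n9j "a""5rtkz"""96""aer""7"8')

`re.fullmatch` requires the pattern to consume the entire string.
Here the pattern can't cover the whole string, so the call returns None.

None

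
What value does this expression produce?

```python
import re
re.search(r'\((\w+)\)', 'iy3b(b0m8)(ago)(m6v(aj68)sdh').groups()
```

The match spans [4:10] → '(b0m8)'.
Captured: group 1 = 'b0m8'.

('b0m8',)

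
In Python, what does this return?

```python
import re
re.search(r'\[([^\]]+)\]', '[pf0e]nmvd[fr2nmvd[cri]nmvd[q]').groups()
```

('pf0e',)

`re.search` tries every starting position until one works.
The match spans [0:6] → '[pf0e]'.
Captured: group 1 = 'pf0e'.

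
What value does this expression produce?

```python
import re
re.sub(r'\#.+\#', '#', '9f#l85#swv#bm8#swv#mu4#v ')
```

'9f#v '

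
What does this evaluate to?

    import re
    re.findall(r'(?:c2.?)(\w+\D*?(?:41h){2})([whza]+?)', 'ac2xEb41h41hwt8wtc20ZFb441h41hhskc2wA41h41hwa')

The pattern matches the literal 'c2', then optionally any character (non-capturing group); then one or more of a word character, then zero or more of a non-digit (lazy), then the literal '41h' repeated 2 times (captured); then one or more of one of [whza] (lazy) (captured).
Scanning left to right: at [1:44] match 'c2xEb41h41hwt8wtc20ZFb441h41hhskc2wA41h41hw', groups = ('Eb41h41hwt8wtc20ZFb441h41hhskc2wA41h41h', 'w').
With 2 capturing groups, `findall` returns a 2-tuple per match.

[('Eb41h41hwt8wtc20ZFb441h41hhskc2wA41h41h', 'w')]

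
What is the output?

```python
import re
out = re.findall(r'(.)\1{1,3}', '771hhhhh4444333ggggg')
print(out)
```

['7', 'h', '4', '3', 'g']

After group 1 captures some text, `\1` only succeeds where that same text appears again.
`findall` collects group 1 from each match (5 total).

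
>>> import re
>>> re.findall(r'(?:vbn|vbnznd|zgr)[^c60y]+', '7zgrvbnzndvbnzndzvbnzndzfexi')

['zgrvbnzndvbnzndzvbnzndzfexi']

Scanning left to right: at [1:28] → 'zgrvbnzndvbnzndzvbnzndzfexi'.
`findall` yields the raw match text (1 of them) because the pattern has no groups.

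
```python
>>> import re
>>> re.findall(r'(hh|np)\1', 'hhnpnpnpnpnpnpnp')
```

After group 1 captures some text, `\1` only succeeds where that same text appears again.
Matches: at [2:6] match 'npnp', group 1 = 'np'; at [6:10] match 'npnp', group 1 = 'np'; at [10:14] match 'npnp', group 1 = 'np'.
One capturing group, so `findall` returns just the captured substring from each match — 3 in all.

['np', 'np', 'np']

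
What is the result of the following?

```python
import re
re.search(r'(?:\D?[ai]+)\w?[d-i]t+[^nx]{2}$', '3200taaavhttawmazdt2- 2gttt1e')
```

None

Here no position works, so the call returns None.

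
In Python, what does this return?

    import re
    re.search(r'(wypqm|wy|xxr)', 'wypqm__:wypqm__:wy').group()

Alternation isn't longest-match — the leftmost alternative that fits at this position is chosen.
`search` walks the string left to right and returns the first match it finds.
The match spans [0:5] → 'wypqm'.
Captured: group 1 = 'wypqm'.

'wypqm'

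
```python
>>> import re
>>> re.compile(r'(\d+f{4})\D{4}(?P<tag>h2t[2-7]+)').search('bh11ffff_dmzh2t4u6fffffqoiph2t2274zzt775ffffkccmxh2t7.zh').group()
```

'11ffff_dmzh2t4'

The pattern matches one or more of a digit, then exactly 4 of the literal 'f' (captured); then exactly 4 of a non-digit; then the literal 'h2t', then one or more of a character in [2-7] (captured as 'tag').
`re.search` scans for the first position where the pattern succeeds.
The match spans [2:16] → '11ffff_dmzh2t4'.
Captured: group 1 = '11ffff', group 2 = 'h2t4'.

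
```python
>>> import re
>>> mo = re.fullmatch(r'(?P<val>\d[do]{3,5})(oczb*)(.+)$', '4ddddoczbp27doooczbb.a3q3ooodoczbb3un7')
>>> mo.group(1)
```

'4dddd'

The match spans [0:38] → '4ddddoczbp27doooczbb.a3q3ooodoczbb3un7'.
Captured: group 1 = '4dddd', group 2 = 'oczb', group 3 = 'p27doooczbb.a3q3ooodoczbb3un7'.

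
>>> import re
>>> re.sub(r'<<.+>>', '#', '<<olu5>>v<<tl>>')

'#'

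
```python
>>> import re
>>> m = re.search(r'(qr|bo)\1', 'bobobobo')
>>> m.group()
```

'bobo'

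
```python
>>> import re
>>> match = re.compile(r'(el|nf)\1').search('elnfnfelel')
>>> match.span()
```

(2, 6)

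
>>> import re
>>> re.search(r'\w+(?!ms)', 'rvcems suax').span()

(0, 6)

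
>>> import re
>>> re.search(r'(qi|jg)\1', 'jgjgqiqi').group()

The backreference `\1` re-matches whatever the first group consumed, character for character.
`re.search` scans for the first position where the pattern succeeds.
The match spans [0:4] → 'jgjg'.
Captured: group 1 = 'jg'.

'jgjg'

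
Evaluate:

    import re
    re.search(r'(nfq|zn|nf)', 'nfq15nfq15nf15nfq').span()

Branches in `(...|...)` are attempted left-to-right; the first branch that allows the whole pattern to succeed is taken.
Unlike `match`, `search` isn't anchored — it looks for the pattern anywhere in the string.
The match spans [0:3] → 'nfq'.
Captured: group 1 = 'nfq'.

(0, 3)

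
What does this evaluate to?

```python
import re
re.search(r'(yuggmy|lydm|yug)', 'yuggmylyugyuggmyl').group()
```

'yuggmy'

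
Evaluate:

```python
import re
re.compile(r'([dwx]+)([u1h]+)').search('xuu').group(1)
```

'x'

The pattern matches one or more of one of [dwx] (captured); then one or more of one of [u1h] (captured).
Unlike `match`, `search` isn't anchored — it looks for the pattern anywhere in the string.
The match spans [0:3] → 'xuu'.
Captured: group 1 = 'x', group 2 = 'uu'.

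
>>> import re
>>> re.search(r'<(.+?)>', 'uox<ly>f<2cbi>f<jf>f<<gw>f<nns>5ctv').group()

`search` walks the string left to right and returns the first match it finds.
The match spans [3:7] → '<ly>'.
Captured: group 1 = 'ly'.

'<ly>'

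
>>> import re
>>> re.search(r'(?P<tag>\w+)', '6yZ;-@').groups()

The match spans [0:3] → '6yZ'.
Captured: group 1 = '6yZ'.

('6yZ',)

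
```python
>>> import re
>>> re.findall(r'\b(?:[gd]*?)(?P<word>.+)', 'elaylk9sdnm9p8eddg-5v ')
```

['elaylk9sdnm9p8eddg-5v ']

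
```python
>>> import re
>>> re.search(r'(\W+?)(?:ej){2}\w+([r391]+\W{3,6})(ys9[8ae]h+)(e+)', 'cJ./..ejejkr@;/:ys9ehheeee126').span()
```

(2, 26)

Pattern: one or more of a non-word character (lazy) (captured); then the literal 'ej' repeated 2 times, then one or more of a word character; then one or more of one of [r391], then 3 to 6 of a non-word character (captured); then the literal 'ys9', then one of [8ae], then one or more of a literal 'h' (captured); then one or more of a literal 'e' (captured).
`re.search` scans for the first position where the pattern succeeds.
The match spans [2:26] → './..ejejkr@;/:ys9ehheeee'.
Captured: group 1 = './..', group 2 = 'r@;/:', group 3 = 'ys9ehh', group 4 = 'eeee'.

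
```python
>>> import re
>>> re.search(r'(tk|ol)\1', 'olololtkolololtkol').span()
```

After group 1 captures some text, `\1` only succeeds where that same text appears again.
`re.search` scans for the first position where the pattern succeeds.
The match spans [0:4] → 'olol'.
Captured: group 1 = 'ol'.

(0, 4)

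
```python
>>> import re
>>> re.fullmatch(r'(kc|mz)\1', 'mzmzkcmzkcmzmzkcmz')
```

`\1` is not a pattern — it's the concrete string captured by group 1, re-applied verbatim.
For `fullmatch`, every character of the input must be accounted for by the pattern.
Here the string isn't matched end-to-end, so the call returns None.

None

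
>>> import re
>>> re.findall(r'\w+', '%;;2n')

Pattern: one or more of a word character.
Matches: at [3:5] → '2n'.
`findall` yields the raw match text (1 of them) because the pattern has no groups.

['2n']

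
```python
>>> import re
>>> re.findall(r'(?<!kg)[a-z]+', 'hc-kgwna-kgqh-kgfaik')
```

['hc', 'kgwna', 'kgqh', 'kgfaik']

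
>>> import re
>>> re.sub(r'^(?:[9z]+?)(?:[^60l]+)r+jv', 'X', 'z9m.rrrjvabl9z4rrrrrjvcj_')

This matches anchored at the start of the string; then one or more of one of [9z] (lazy) (non-capturing group); then one or more of any character except [60l] (non-capturing group); then one or more of the literal 'r', then the literal 'jv'.
`sub` substitutes 'X' at each match site.

'Xabl9z4rrrrrjvcj_'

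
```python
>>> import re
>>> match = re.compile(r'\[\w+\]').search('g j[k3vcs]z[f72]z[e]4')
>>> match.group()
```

'[k3vcs]'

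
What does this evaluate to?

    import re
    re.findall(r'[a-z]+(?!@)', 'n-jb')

['n', 'jb']

A negative assertion filters positions out without eating any characters.
With no groups in the pattern, `findall` gives back each whole match — 2 here.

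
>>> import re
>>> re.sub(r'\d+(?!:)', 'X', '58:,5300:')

'X8:,X0:'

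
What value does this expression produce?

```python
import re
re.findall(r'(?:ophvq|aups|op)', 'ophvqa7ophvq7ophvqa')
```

The regex engine tests alternatives in the order written; an earlier branch that matches wins even if a later one would match more.
Matches: at [0:5] → 'ophvq'; at [7:12] → 'ophvq'; at [13:18] → 'ophvq'.
Since nothing is captured, `findall` lists the 3 matched substrings directly.

['ophvq', 'ophvq', 'ophvq']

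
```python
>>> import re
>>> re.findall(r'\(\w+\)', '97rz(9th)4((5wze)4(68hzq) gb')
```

Walking the string: at [4:9] → '(9th)'; at [11:17] → '(5wze)'; at [18:25] → '(68hzq)'.
With no groups in the pattern, `findall` gives back each whole match — 3 here.

['(9th)', '(5wze)', '(68hzq)']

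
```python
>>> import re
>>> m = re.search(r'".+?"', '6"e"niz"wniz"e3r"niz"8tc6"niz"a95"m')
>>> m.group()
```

'"e"'

With the lazy modifier that quantifier settles for the fewest repetitions that let the rest of the pattern succeed (the atoms after it are unaffected and can still be greedy).
The match spans [1:4] → '"e"'.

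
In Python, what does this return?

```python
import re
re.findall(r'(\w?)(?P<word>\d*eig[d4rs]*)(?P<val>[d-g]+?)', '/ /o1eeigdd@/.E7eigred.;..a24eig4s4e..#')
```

[('e', 'eigd', 'd'), ('E', '7eigr', 'e'), ('a', '24eig4s4', 'e')]

A `+?`/`*?`/`{m,n}?` starts at its minimum and grows only as far as needed for what follows to match.
With 3 capturing groups, `findall` returns a 3-tuple per match.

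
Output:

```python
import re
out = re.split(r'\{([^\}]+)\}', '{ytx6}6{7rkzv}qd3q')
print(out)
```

Matches to split on: at [0:6] → '{ytx6}'; at [7:14] → '{7rkzv}'.
With a capturing group present, the delimiter's captured portion is kept in the result list.

['', 'ytx6', '6', '7rkzv', 'qd3q']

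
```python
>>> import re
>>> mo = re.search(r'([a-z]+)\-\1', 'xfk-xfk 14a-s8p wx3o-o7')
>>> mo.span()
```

(0, 7)

The backreference `\1` re-matches whatever the first group consumed, character for character.
Unlike `match`, `search` isn't anchored — it looks for the pattern anywhere in the string.
The match spans [0:7] → 'xfk-xfk'.
Captured: group 1 = 'xfk'.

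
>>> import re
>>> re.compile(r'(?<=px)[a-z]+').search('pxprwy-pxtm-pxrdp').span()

(2, 6)

Because the assertion is zero-width, the text it checks is not consumed and won't appear in the result.
The match spans [2:6] → 'prwy'.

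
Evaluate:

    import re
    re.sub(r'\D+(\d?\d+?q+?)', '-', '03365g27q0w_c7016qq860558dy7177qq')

'03365-0-q860558-q'

Pattern: one or more of a non-digit; then optionally a digit, then one or more of a digit (lazy), then one or more of a literal 'q' (lazy) (captured).
Lazy quantifiers expand one character at a time until the remainder of the pattern can match.
Matches: at [5:9] → 'g27q'; at [10:18] → 'w_c7016q'; at [25:32] → 'dy7177q'.
`sub` substitutes '-' at each match site.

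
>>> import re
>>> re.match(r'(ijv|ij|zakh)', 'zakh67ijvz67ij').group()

'zakh'

With `match`, the pattern is implicitly anchored at the beginning.
The match spans [0:4] → 'zakh'.
Captured: group 1 = 'zakh'.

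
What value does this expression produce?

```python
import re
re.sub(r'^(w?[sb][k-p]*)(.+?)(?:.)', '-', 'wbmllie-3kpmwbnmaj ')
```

This matches anchored at the start of the string; then optionally the literal 'w', then one of [sb], then zero or more of a character in [k-p] (captured); then one or more of any character (lazy) (captured); then any character (non-capturing group).
Matches: at [0:7] → 'wbmllie'.
Every occurrence is swapped for '-'.

'--3kpmwbnmaj '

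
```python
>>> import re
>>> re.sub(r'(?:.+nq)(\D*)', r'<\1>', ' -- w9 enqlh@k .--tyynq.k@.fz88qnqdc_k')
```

'<dc_k>'

The replacement refers to a captured group, so each match is rewritten using its own captured text.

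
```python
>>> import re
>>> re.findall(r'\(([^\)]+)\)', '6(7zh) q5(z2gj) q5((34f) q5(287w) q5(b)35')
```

['7zh', 'z2gj', '(34f', '287w', 'b']

Scanning left to right: at [1:6] match '(7zh)', group 1 = '7zh'; at [9:15] match '(z2gj)', group 1 = 'z2gj'; at [18:24] match '((34f)', group 1 = '(34f'; at [27:33] match '(287w)', group 1 = '287w'; at [36:39] match '(b)', group 1 = 'b'.
With a single group, `findall` returns only what that group captured — 5 items.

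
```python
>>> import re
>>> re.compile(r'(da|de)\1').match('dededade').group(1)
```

'de'

The match spans [0:4] → 'dede'.
Captured: group 1 = 'de'.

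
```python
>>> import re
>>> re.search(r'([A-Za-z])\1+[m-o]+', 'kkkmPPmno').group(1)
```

After group 1 captures some text, `\1` only succeeds where that same text appears again.
`re.search` scans for the first position where the pattern succeeds.
The match spans [0:4] → 'kkkm'.
Captured: group 1 = 'k'.

'k'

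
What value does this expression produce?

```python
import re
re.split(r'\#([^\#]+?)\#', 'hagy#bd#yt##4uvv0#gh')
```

['hagy', 'bd', 'yt#', '4uvv0', 'gh']

Matches to split on: at [4:8] → '#bd#'; at [11:18] → '#4uvv0#'.
Because the pattern has a capturing group, `split` also inserts each captured text between the pieces.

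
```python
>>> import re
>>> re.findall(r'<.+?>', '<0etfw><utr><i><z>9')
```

['<0etfw>', '<utr>', '<i>', '<z>']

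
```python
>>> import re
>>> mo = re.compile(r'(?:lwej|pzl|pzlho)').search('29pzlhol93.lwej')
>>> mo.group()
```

'pzl'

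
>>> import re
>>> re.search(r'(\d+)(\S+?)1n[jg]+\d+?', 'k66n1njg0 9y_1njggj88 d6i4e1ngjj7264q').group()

Pattern: one or more of a digit (captured); then one or more of a non-whitespace character (lazy) (captured); then the literal '1n', then one or more of one of [jg], then one or more of a digit (lazy).
`re.search` tries every starting position until one works.
The match spans [1:9] → '66n1njg0'.
Captured: group 1 = '66', group 2 = 'n'.

'66n1njg0'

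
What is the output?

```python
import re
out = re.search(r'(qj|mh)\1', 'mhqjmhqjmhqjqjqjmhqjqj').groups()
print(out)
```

('qj',)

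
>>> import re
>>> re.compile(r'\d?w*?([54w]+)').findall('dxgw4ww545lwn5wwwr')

['w4ww545', 'w', 'www']

Because the quantifier is non-greedy, it stops expanding at the earliest point where the rest of the pattern can succeed.
Because there's exactly one group, `findall` drops the full match and keeps group 1 from each hit.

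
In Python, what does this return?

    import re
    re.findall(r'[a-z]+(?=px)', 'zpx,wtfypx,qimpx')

The positive lookaround only admits positions where the adjacent text matches; those characters stay outside the span.
Scanning left to right: at [0:1] → 'z'; at [4:8] → 'wtfy'; at [11:14] → 'qim'.
No capturing groups, so `findall` returns the 3 full match strings.

['z', 'wtfy', 'qim']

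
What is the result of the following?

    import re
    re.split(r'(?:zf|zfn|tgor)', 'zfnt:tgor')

['', 'nt:', '']

The regex engine tests alternatives in the order written; an earlier branch that matches wins even if a later one would match more.
Matches to split on: at [0:2] → 'zf'; at [5:9] → 'tgor'.
`split` removes every match and returns the 3 fragments in between.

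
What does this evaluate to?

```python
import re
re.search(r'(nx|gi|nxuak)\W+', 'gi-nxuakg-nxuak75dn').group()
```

The match spans [0:3] → 'gi-'.

'gi-'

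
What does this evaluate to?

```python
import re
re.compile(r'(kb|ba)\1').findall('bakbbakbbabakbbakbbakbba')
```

The backreference `\1` re-matches whatever the first group consumed, character for character.
One capturing group, so `findall` returns just the captured substring from the one match — 1 in all.

['ba']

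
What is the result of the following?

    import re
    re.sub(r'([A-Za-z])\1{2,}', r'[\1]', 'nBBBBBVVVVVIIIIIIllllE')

'n[B][V][I][l]E'

`\1` is not a pattern — it's the concrete string captured by group 1, re-applied verbatim.
Matches: at [1:6] → 'BBBBB'; at [6:11] → 'VVVVV'; at [11:17] → 'IIIIII'; at [17:21] → 'llll'.
`\1` in the replacement pulls in group 1's text for each match.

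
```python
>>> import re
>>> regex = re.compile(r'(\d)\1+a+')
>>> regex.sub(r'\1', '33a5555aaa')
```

`\1` is not a pattern — it's the concrete string captured by group 1, re-applied verbatim.
Matches: at [0:3] → '33a'; at [3:10] → '5555aaa'.
The replacement refers to a captured group, so each match is rewritten using its own captured text.

'35'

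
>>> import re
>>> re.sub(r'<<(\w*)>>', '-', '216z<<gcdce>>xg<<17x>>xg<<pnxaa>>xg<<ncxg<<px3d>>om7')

'216z-xg-xg-xg<<ncxg-om7'

Matches: at [4:13] → '<<gcdce>>'; at [15:22] → '<<17x>>'; at [24:33] → '<<pnxaa>>'; at [41:49] → '<<px3d>>'.
Each match is replaced by '-'.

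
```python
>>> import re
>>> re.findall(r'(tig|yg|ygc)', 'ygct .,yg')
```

['yg', 'yg']

The regex engine tests alternatives in the order written; an earlier branch that matches wins even if a later one would match more.
One capturing group, so `findall` returns just the captured substring from each match — 2 in all.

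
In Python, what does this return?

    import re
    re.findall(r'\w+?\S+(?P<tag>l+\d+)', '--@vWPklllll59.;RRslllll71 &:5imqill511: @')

['l71', 'l511']

The pattern matches one or more of a word character (lazy), then one or more of a non-whitespace character; then one or more of the literal 'l', then one or more of a digit (captured as 'tag').
`findall` collects group 1 from each match (2 total).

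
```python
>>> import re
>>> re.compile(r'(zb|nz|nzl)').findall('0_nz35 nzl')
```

['nz', 'nz']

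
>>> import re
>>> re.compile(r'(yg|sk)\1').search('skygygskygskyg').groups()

After group 1 captures some text, `\1` only succeeds where that same text appears again.
`re.search` scans for the first position where the pattern succeeds.
The match spans [2:6] → 'ygyg'.
Captured: group 1 = 'yg'.

('yg',)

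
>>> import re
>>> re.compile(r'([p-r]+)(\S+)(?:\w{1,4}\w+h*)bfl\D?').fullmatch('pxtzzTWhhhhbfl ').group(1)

This matches one or more of a character in [p-r] (captured); then one or more of a non-whitespace character (captured); then 1 to 4 of a word character, then one or more of a word character, then zero or more of the literal 'h' (non-capturing group); then the literal 'bfl', then optionally a non-digit.
`re.fullmatch` is like wrapping the pattern in `^…$` (in single-line mode).
The match spans [0:15] → 'pxtzzTWhhhhbfl '.
Captured: group 1 = 'p', group 2 = 'xtzzTWhh'.

'p'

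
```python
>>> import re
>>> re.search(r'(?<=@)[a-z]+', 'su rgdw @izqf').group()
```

Because the assertion is zero-width, the text it checks is not consumed and won't appear in the result.
Unlike `match`, `search` isn't anchored — it looks for the pattern anywhere in the string.
The match spans [9:13] → 'izqf'.

'izqf'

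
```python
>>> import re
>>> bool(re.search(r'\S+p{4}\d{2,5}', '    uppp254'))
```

False

The pattern matches one or more of a non-whitespace character; then exactly 4 of the literal 'p', then 2 to 5 of a digit.
`re.search` tries every starting position until one works.
Here no position works, so the call returns None, and `bool(None)` is False.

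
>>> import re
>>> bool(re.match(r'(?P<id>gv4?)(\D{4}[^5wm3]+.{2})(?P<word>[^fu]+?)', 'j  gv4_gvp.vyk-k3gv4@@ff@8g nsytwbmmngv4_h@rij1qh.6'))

Pattern: the literal 'gv', then optionally a literal '4' (captured as 'id'); then exactly 4 of a non-digit, then one or more of any character except [5wm3], then exactly 2 of any character (captured); then one or more of any character except [fu] (lazy) (captured as 'word').
`match` is anchored at position 0; if the pattern doesn't fit there, it returns None.
Here the pattern fails at index 0, so the call returns None, and `bool(None)` is False.

False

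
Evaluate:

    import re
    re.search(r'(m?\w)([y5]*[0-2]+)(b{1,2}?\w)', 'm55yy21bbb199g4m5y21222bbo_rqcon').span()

A non-greedy quantifier consumes as few characters as it can — just enough that the remainder of the pattern still matches from where it stops; whatever follows it matches normally.
The match spans [0:9] → 'm55yy21bb'.

(0, 9)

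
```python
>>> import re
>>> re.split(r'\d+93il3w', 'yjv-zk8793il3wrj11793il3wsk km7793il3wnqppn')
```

['yjv-zk', 'rj', 'sk km', 'nqppn']

The pattern matches one or more of a digit; then the literal '93i', then the literal 'l3w'.
Matches to split on: at [6:14] → '8793il3w'; at [16:25] → '11793il3w'; at [30:38] → '7793il3w'.
`split` removes every match and returns the 4 fragments in between.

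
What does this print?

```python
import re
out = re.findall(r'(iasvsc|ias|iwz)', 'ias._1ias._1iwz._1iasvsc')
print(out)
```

Alternation tries branches left to right and keeps the first one that lets the overall match succeed at that position.
Scanning left to right: at [0:3] match 'ias', group 1 = 'ias'; at [6:9] match 'ias', group 1 = 'ias'; at [12:15] match 'iwz', group 1 = 'iwz'; at [18:24] match 'iasvsc', group 1 = 'iasvsc'.
Because there's exactly one group, `findall` drops the full match and keeps group 1 from each hit.

['ias', 'ias', 'iwz', 'iasvsc']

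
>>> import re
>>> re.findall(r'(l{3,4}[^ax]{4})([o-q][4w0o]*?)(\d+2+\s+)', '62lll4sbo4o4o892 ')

Pattern: 3 to 4 of the literal 'l', then exactly 4 of any character except [ax] (captured); then a character in [o-q], then zero or more of one of [4w0o] (lazy) (captured); then one or more of a digit, then one or more of a literal '2', then one or more of whitespace (captured).
With 3 capturing groups, `findall` returns a 3-tuple per match.
Nothing in the string satisfies the pattern, so the list is empty.

[]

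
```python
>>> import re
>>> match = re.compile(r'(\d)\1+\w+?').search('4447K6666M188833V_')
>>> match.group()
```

'4447'

A backreference is literal: `\1` must see the identical characters the first group matched.
`re.search` tries every starting position until one works.
The match spans [0:4] → '4447'.
Captured: group 1 = '4'.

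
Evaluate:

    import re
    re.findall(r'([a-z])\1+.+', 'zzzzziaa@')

['z']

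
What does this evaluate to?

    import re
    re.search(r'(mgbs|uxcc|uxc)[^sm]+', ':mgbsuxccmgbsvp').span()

(1, 9)

The match spans [1:9] → 'mgbsuxcc'.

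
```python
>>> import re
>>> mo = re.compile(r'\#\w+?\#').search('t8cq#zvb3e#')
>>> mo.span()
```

(4, 11)

The match spans [4:11] → '#zvb3e#'.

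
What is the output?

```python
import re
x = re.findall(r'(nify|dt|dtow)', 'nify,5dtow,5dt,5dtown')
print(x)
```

Alternation tries branches left to right and keeps the first one that lets the overall match succeed at that position.
Matches: at [0:4] match 'nify', group 1 = 'nify'; at [6:8] match 'dt', group 1 = 'dt'; at [12:14] match 'dt', group 1 = 'dt'; at [16:18] match 'dt', group 1 = 'dt'.
`findall` collects group 1 from each match (4 total).

['nify', 'dt', 'dt', 'dt']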